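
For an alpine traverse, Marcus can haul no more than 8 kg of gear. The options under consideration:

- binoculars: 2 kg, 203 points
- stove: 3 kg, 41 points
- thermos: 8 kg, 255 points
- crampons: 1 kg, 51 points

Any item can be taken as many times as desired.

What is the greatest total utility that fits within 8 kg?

812

4×binoculars uses 8 of the 8 kg and totals 812.
Every other selection either busts 8 kg or fails to beat 812.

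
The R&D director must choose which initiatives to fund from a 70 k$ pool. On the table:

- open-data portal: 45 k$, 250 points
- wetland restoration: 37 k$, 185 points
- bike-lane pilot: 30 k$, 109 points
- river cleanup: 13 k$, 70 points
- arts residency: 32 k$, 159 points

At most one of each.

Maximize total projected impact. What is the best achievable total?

A density-first pass picks open-data portal + river cleanup — 320 at 58 k$.
Dropping open-data portal and river cleanup frees 58 k$; slotting in wetland restoration + arts residency (69 k$) lifts the total to 344 at 69 k$.
An exhaustive check of the 32 subsets confirms 344.

344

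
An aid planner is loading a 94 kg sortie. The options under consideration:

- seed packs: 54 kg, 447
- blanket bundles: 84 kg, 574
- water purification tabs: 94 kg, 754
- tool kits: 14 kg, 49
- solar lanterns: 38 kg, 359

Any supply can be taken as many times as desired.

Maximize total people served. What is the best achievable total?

Taking the top-ratio supplies first gives tool kits + 2×solar lanterns for 767 (90 kg).
Dropping tool kits and solar lanterns frees 52 kg; slotting in seed packs (54 kg) lifts the total to 806 at 92 kg.
Every other selection either busts 94 kg or fails to beat 806.

806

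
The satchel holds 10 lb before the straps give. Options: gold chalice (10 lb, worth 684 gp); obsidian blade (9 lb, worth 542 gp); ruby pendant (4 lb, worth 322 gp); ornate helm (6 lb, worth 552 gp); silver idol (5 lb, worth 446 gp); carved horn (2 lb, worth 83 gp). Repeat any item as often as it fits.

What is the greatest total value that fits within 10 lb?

892

Taking the top-ratio items first gives ruby pendant + ornate helm for 874 (10 lb).
Replace ruby pendant and ornate helm with 2×silver idol: the trade gains 18 net, giving 892 at 10 lb.
Every other selection either busts 10 lb or fails to beat 892.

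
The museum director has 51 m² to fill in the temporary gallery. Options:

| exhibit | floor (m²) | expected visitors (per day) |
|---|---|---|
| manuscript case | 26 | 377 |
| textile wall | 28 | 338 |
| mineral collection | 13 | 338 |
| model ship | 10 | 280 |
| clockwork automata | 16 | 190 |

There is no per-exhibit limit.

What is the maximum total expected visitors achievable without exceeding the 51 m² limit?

1400

Best packing: 5×model ship — 50 m², 1400 total.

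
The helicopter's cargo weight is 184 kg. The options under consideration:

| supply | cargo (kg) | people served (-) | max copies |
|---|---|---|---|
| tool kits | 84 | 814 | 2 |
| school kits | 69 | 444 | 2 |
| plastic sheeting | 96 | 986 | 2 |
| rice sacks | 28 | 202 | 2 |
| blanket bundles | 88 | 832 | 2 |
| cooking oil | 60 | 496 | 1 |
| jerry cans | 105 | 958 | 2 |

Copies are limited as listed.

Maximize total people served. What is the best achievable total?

Density check — plastic sheeting 10.27, tool kits 9.69, blanket bundles 9.45 are the best per kg.
Taking the top-ratio supplies first gives tool kits + plastic sheeting for 1800 (180 kg).
The 84 kg tied up in tool kits is better spent on blanket bundles — total rises to 1818 (184 kg).
Nothing else within 184 kg beats 1818.

1818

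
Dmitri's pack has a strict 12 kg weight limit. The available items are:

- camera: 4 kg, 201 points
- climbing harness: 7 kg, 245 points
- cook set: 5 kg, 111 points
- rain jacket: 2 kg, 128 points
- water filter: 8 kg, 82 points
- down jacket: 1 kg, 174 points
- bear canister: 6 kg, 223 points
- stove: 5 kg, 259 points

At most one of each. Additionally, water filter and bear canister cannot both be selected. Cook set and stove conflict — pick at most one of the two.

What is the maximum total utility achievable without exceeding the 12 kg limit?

762

The ratio ordering already packs tightly: camera + rain jacket + down jacket + stove, 12 kg, 762.
The closest alternative, down jacket + bear canister + stove, reaches only 656.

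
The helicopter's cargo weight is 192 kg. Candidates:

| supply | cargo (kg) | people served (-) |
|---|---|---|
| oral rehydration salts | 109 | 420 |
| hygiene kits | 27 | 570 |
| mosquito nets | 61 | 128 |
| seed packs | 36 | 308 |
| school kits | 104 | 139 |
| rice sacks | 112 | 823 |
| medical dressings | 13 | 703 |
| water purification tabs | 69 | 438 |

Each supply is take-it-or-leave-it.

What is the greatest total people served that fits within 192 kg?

The ratio ordering already packs tightly: hygiene kits + seed packs + rice sacks + medical dressings, 188 kg, 2404.

2404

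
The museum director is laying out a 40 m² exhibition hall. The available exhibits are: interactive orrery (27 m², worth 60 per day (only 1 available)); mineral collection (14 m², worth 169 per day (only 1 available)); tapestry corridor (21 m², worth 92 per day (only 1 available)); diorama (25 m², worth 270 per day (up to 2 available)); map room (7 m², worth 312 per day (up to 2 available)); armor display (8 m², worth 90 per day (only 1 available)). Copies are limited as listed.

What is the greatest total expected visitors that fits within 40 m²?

894

Greedy by ratio would take mineral collection + 2×map room + armor display: 36 m² used, total 883.
Replace mineral collection and armor display with diorama: the trade gains 11 net, giving 894 at 39 m².
Every other selection either busts 40 m² or exceeds an availability limit or fails to beat 894.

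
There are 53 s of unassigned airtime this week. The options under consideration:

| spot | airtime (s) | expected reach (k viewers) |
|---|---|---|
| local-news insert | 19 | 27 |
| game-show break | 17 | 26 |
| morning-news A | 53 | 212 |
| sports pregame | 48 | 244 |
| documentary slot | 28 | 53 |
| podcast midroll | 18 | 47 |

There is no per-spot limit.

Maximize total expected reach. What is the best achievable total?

Ranking by ratio (expected reach/s): sports pregame 5.08, morning-news A 4.00, podcast midroll 2.61.
The ratio ordering already packs tightly: sports pregame, 48 s, 244.

244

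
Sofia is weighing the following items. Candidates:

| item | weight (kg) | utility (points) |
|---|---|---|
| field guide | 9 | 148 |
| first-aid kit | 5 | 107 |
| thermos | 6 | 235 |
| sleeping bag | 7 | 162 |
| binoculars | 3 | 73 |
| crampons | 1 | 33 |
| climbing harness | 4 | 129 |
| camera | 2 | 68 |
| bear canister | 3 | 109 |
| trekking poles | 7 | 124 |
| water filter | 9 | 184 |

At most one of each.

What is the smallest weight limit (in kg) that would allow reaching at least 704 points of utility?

23

Look for the lowest-weight combination reaching 704.
Taking thermos + sleeping bag + binoculars + climbing harness + bear canister gives 708 (≥ 704) for 23 kg.
Any bundle with less than 23 kg falls short of 704.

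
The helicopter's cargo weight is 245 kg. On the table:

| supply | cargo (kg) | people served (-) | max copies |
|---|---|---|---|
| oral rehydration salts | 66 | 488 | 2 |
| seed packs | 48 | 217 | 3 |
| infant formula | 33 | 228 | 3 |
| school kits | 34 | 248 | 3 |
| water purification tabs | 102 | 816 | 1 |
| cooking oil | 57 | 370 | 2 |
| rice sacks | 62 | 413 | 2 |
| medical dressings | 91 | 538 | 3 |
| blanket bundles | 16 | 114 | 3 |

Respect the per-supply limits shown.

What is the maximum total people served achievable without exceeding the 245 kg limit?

Taking the top-ratio supplies first gives 2×oral rehydration salts + water purification tabs for 1792 (234 kg).
Dropping oral rehydration salts frees 66 kg; slotting in 2×school kits (68 kg) lifts the total to 1800 at 236 kg.
Every other selection either busts 245 kg or exceeds an availability limit or fails to beat 1800.

1800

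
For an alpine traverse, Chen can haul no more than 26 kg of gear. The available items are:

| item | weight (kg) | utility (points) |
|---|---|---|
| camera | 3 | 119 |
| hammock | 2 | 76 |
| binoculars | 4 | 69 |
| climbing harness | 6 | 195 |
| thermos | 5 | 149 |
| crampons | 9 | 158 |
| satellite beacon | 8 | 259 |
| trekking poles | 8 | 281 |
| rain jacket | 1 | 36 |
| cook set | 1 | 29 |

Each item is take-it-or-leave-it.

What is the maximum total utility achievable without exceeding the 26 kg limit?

890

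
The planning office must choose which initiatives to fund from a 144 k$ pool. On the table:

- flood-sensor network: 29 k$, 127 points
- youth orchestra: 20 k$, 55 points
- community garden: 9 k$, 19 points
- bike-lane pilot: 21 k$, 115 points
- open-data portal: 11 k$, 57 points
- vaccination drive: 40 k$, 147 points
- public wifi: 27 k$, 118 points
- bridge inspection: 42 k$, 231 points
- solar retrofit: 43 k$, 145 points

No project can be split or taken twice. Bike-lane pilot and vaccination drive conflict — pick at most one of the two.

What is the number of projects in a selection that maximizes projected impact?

6

The maximum projected impact within 144 k$ is 667.
For example flood-sensor network + community garden + bike-lane pilot + open-data portal + public wifi + bridge inspection achieves it, using 139 k$.
Any selection reaching 667 contains exactly 6 projects.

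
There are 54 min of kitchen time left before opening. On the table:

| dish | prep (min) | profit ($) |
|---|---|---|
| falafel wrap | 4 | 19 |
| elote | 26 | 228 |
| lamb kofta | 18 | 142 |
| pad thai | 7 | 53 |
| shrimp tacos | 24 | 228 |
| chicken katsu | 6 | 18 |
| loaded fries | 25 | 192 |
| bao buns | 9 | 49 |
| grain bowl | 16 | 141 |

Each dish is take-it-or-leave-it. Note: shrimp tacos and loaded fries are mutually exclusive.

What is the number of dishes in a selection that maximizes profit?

3

Best achievable profit is 475.
falafel wrap + elote + shrimp tacos hits 475 at 54 min.
Any selection reaching 475 contains exactly 3 dishes.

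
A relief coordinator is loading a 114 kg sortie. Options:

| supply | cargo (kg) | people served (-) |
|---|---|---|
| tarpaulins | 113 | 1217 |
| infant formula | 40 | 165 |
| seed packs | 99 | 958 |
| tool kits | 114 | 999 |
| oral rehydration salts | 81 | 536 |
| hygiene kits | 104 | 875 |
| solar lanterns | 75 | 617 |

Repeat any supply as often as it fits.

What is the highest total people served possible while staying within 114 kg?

1217

Best packing: tarpaulins — 113 kg, 1217 total.
Nothing else within 114 kg beats 1217.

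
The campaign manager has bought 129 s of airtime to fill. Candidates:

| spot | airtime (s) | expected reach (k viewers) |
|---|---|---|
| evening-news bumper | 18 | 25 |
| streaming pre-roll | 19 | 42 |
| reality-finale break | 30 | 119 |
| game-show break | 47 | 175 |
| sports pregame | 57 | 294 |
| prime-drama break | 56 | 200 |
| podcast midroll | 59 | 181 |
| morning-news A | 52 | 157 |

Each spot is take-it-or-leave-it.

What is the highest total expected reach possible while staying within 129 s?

511

Filling by ratio: evening-news bumper + streaming pre-roll + reality-finale break + sports pregame for 480, with 5 s left unused.
Dropping evening-news bumper and reality-finale break frees 48 s; slotting in game-show break (47 s) lifts the total to 511 at 123 s.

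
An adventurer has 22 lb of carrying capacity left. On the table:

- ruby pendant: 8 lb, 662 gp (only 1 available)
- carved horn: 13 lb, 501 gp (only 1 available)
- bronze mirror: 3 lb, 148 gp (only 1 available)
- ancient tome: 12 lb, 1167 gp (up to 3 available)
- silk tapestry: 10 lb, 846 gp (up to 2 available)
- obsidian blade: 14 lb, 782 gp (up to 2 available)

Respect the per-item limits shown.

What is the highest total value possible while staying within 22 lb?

The ratio ordering already packs tightly: ancient tome + silk tapestry, 22 lb, 2013.
That's the maximum — no swap from here does better than 2013.

2013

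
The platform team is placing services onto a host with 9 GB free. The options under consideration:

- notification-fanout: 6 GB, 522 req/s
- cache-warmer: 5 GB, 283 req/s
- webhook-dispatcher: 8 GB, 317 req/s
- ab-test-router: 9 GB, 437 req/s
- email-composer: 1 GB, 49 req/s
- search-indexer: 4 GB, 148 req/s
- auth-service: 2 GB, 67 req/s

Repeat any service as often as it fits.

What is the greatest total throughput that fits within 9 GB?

Taking notification-fanout + 3×email-composer: 9 GB used, 669 in throughput.
Nothing else within 9 GB beats 669.

669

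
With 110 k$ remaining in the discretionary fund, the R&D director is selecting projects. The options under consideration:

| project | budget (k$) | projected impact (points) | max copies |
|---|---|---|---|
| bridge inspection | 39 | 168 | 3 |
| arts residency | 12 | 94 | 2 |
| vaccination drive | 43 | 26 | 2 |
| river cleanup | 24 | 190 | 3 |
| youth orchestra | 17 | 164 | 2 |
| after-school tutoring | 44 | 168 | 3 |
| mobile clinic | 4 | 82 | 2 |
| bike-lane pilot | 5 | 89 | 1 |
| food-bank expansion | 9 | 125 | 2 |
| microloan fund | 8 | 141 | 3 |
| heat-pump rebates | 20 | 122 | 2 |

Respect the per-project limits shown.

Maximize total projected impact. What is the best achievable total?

1376

Density check — mobile clinic 20.50, bike-lane pilot 17.80, microloan fund 17.62, food-bank expansion 13.89 are the best per k$.
The ratio heuristic lands on arts residency + 2×youth orchestra + 2×mobile clinic + bike-lane pilot + 2×food-bank expansion + 3×microloan fund (1348) but leaves 9 k$ idle.
Replace arts residency with heat-pump rebates: the trade gains 28 net, giving 1376 at 109 k$.
Nothing else within 110 k$ beats 1376.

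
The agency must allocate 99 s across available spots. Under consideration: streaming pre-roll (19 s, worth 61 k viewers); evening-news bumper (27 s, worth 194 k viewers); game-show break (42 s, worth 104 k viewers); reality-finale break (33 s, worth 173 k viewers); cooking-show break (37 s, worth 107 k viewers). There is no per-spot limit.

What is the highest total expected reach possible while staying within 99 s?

3×evening-news bumper uses 81 of the 99 s and totals 582.
Every other selection either busts 99 s or fails to beat 582.

582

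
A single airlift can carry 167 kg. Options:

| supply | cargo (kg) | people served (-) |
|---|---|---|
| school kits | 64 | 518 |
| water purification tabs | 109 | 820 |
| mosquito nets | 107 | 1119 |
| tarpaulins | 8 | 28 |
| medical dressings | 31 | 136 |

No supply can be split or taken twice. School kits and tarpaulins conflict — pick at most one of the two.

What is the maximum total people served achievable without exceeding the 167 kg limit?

1283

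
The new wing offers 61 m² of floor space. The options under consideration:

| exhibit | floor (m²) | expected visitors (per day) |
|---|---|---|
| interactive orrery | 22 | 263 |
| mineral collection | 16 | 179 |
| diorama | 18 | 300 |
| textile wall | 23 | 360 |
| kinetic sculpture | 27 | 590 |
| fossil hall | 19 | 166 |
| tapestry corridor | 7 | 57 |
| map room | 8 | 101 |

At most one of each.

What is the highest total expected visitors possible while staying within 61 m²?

1069

The ratio heuristic lands on diorama + kinetic sculpture + tapestry corridor + map room (1048) but leaves 1 m² idle.
The 15 m² tied up in tapestry corridor and map room is better spent on mineral collection — total rises to 1069 (61 m²).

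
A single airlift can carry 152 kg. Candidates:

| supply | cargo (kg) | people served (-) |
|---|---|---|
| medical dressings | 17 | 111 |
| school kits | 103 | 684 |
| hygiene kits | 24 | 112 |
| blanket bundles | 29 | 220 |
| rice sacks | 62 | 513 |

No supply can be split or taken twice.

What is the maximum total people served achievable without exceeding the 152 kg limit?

Greedy by ratio would take medical dressings + hygiene kits + blanket bundles + rice sacks: 132 kg used, total 956.
Replace hygiene kits and rice sacks with school kits: the trade gains 59 net, giving 1015 at 149 kg.

1015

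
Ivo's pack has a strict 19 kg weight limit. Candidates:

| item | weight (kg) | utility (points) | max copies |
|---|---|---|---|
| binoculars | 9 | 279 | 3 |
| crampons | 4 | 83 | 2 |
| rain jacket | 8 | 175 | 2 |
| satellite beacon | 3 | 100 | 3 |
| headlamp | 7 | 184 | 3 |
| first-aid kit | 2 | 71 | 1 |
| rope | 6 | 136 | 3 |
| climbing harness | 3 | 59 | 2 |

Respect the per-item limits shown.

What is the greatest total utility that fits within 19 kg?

579

Taking the top-ratio items first gives 3×satellite beacon + headlamp + first-aid kit for 555 (18 kg).
The 9 kg tied up in headlamp and first-aid kit is better spent on binoculars — total rises to 579 (18 kg).
No other feasible combination exceeds 579.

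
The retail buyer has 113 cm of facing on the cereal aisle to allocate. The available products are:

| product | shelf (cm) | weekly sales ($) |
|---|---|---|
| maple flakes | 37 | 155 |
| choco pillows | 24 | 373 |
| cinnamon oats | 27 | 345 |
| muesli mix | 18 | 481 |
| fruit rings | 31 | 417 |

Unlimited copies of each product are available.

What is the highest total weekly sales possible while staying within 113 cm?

2886

Ranking by ratio (weekly sales/cm): muesli mix 26.72, choco pillows 15.54, fruit rings 13.45.
Taking 6×muesli mix: 108 cm used, 2886 in weekly sales.
Every other selection either busts 113 cm or fails to beat 2886.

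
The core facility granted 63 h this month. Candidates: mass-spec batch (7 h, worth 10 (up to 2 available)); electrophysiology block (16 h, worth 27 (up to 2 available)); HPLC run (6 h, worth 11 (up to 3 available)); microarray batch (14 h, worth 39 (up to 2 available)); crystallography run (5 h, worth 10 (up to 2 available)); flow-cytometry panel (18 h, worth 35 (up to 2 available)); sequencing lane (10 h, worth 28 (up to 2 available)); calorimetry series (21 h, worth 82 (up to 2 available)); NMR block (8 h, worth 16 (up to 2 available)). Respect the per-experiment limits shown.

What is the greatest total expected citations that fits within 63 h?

220

Ranking by ratio (expected citations/h): calorimetry series 3.90, sequencing lane 2.80, microarray batch 2.79.
Best packing: 2×sequencing lane + 2×calorimetry series — 62 h, 220 total.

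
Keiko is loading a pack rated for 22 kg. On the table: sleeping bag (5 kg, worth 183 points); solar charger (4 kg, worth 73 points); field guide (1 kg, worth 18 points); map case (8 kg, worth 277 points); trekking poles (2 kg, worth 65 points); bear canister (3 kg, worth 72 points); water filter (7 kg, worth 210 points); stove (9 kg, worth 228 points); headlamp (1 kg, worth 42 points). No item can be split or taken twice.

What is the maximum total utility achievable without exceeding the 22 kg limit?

735

Ranking by ratio (utility/kg): headlamp 42.00, sleeping bag 36.60, map case 34.62, trekking poles 32.50.
Filling by ratio: sleeping bag + field guide + map case + trekking poles + bear canister + headlamp for 657, with 2 kg left unused.
Replace field guide and bear canister and headlamp with water filter: the trade gains 78 net, giving 735 at 22 kg.
That's the maximum — no swap from here does better than 735.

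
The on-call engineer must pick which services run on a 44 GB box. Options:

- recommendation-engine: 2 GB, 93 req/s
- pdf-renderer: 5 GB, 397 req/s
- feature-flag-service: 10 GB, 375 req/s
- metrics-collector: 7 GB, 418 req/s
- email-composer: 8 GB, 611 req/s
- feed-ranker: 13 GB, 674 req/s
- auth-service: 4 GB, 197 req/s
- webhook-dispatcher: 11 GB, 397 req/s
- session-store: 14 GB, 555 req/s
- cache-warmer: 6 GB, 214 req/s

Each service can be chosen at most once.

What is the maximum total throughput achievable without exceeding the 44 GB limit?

A density-first pass picks recommendation-engine + pdf-renderer + metrics-collector + email-composer + feed-ranker + auth-service — 2390 at 39 GB.
Dropping recommendation-engine frees 2 GB; slotting in cache-warmer (6 GB) lifts the total to 2511 at 43 GB.
Runner-up pdf-renderer + metrics-collector + email-composer + feed-ranker + webhook-dispatcher tops out at 2497.

2511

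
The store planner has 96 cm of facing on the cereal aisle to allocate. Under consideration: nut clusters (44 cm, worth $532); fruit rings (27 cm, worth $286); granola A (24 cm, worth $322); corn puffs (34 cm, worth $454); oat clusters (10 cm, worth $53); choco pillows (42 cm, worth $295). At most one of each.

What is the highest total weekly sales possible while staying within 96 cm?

Filling by ratio: fruit rings + granola A + corn puffs + oat clusters for 1115, with 1 cm left unused.
The 44 cm tied up in corn puffs and oat clusters is better spent on nut clusters — total rises to 1140 (95 cm).
Every other selection either busts 96 cm or fails to beat 1140.

1140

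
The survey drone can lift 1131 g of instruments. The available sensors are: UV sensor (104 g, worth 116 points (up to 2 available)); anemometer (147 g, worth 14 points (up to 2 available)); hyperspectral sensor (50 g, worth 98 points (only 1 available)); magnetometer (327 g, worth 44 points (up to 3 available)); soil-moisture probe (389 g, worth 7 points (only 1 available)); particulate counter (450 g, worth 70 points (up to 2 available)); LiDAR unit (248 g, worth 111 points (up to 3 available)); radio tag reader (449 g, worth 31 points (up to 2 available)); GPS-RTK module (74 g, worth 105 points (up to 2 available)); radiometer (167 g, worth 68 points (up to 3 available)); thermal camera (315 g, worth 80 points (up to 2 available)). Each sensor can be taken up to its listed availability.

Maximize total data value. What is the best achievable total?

By data value per g: hyperspectral sensor 1.96, GPS-RTK module 1.42, UV sensor 1.12 lead.
Best packing: 2×UV sensor + hyperspectral sensor + 2×LiDAR unit + 2×GPS-RTK module + radiometer — 1069 g, 830 total.

830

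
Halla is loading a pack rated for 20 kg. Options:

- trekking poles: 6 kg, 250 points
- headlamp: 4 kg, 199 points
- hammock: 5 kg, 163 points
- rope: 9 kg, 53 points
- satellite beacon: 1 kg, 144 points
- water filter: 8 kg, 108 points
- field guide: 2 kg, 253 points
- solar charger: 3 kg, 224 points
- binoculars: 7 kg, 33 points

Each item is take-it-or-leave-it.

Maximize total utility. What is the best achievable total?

1089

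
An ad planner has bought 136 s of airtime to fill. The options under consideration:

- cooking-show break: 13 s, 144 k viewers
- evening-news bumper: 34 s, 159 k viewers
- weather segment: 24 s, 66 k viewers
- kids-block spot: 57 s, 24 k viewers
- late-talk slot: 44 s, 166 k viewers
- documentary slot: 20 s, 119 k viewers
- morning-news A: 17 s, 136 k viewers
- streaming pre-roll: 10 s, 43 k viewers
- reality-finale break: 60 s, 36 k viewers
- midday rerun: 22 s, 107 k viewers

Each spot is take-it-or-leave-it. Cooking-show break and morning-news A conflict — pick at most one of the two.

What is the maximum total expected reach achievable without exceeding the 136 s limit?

695

Taking cooking-show break + evening-news bumper + late-talk slot + documentary slot + midday rerun: 133 s used, 695 in expected reach.
The spare 3 s is too small for any remaining spot, and no feasible exchange beats 695.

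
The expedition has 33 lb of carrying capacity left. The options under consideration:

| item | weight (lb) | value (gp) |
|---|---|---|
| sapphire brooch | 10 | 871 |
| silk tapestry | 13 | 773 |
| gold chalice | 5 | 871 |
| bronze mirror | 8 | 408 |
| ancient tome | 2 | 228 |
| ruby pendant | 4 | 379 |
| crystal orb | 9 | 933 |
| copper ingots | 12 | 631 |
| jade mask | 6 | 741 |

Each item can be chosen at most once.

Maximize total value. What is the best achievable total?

3644

Filling by ratio: gold chalice + ancient tome + ruby pendant + crystal orb + jade mask for 3152, with 7 lb left unused.
Dropping ruby pendant frees 4 lb; slotting in sapphire brooch (10 lb) lifts the total to 3644 at 32 lb.
The closest alternative, sapphire brooch + gold chalice + crystal orb + jade mask, reaches only 3416.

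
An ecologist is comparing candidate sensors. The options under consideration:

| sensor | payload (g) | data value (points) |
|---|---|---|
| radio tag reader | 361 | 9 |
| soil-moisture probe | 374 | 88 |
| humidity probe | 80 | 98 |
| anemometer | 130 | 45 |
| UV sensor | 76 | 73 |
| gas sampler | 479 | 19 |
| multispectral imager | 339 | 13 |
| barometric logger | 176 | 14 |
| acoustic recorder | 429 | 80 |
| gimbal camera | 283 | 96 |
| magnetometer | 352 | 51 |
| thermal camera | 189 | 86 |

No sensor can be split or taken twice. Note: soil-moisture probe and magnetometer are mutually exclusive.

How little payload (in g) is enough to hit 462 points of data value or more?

1132

Look for the lowest-payload combination reaching 462.
soil-moisture probe + humidity probe + anemometer + UV sensor + gimbal camera + thermal camera: 486 data value at 1132 g.
Any bundle with less than 1132 g falls short of 462.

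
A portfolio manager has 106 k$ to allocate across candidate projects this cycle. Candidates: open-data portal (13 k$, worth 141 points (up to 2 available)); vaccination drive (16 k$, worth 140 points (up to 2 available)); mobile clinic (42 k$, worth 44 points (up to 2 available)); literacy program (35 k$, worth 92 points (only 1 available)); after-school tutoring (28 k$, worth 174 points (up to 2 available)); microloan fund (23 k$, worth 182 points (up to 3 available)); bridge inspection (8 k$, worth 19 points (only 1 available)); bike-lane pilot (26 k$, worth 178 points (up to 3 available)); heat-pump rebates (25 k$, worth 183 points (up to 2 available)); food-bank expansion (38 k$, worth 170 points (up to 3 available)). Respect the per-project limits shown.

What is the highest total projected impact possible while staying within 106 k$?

A density-first pass picks 2×open-data portal + 2×vaccination drive + 2×microloan fund — 926 at 104 k$.
Replace microloan fund with heat-pump rebates: the trade gains 1 net, giving 927 at 106 k$.
Nothing else within 106 k$ beats 927.

927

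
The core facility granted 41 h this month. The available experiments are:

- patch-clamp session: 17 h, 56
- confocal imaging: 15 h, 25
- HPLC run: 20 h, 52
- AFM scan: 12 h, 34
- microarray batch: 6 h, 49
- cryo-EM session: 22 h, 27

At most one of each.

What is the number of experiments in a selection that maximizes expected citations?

Best achievable expected citations is 139.
For example patch-clamp session + AFM scan + microarray batch achieves it, using 35 h.
Every optimal selection uses 3 experiments.

3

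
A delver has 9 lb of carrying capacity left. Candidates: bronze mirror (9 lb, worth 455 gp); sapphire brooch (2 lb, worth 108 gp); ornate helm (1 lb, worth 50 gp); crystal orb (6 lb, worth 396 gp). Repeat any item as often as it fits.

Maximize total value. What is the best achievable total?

Best packing: sapphire brooch + ornate helm + crystal orb — 9 lb, 554 total.
That's the maximum — no swap from here does better than 554.

554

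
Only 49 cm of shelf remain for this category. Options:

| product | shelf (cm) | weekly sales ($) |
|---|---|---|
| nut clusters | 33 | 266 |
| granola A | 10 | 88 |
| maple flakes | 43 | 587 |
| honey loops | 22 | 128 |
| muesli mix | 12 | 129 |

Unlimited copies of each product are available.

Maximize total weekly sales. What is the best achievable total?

587

Maple flakes uses 43 of the 49 cm and totals 587.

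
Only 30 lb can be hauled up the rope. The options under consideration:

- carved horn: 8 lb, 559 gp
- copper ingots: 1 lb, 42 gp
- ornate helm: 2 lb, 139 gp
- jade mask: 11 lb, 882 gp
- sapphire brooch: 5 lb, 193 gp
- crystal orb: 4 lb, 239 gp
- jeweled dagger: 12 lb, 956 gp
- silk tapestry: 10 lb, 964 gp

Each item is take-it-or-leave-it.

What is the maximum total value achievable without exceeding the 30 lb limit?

Greedy by ratio would take carved horn + copper ingots + jade mask + silk tapestry: 30 lb used, total 2447.
The 12 lb tied up in copper ingots and jade mask is better spent on jeweled dagger — total rises to 2479 (30 lb).
The closest alternative, carved horn + copper ingots + jade mask + silk tapestry, reaches only 2447.

2479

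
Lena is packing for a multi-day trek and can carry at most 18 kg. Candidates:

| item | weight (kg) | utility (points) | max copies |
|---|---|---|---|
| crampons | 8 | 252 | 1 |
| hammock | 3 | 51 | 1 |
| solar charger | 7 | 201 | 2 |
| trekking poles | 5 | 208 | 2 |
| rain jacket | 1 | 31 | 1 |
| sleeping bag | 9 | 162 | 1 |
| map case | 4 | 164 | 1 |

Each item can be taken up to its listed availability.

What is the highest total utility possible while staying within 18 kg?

668

Ranking by ratio (utility/kg): trekking poles 41.60, map case 41.00, crampons 31.50, rain jacket 31.00.
Greedy by ratio would take hammock + 2×trekking poles + rain jacket + map case: 18 kg used, total 662.
Dropping hammock and rain jacket and map case frees 8 kg; slotting in crampons (8 kg) lifts the total to 668 at 18 kg.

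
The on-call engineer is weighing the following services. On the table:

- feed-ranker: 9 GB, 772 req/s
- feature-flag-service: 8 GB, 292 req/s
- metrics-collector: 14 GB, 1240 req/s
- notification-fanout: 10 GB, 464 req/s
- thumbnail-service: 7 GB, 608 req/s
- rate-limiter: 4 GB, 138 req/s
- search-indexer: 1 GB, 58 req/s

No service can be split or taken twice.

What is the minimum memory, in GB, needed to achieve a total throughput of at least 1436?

17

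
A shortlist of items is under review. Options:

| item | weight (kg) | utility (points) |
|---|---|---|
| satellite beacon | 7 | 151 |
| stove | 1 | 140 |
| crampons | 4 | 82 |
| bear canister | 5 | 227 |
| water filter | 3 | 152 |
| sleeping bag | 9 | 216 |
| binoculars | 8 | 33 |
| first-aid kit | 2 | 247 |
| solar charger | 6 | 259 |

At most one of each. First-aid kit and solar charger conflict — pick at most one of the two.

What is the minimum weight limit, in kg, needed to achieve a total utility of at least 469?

Look for the lowest-weight combination reaching 469.
stove + water filter + first-aid kit: 539 utility at 6 kg.
Any bundle with less than 6 kg falls short of 469.

6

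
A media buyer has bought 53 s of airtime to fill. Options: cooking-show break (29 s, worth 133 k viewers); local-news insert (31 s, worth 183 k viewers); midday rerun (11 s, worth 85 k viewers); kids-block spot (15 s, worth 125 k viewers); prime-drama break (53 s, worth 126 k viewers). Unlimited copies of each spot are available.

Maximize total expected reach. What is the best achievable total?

420

A density-first pass picks 3×kids-block spot — 375 at 45 s.
Dropping kids-block spot frees 15 s; slotting in 2×midday rerun (22 s) lifts the total to 420 at 52 s.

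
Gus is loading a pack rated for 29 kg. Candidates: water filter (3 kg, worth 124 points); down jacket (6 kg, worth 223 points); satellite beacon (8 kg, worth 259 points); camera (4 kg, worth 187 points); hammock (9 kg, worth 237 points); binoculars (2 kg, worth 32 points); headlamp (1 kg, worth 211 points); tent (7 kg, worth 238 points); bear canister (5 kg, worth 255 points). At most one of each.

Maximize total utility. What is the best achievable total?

Greedy by ratio would take water filter + down jacket + camera + binoculars + headlamp + tent + bear canister: 28 kg used, total 1270.
The 7 kg tied up in tent is better spent on satellite beacon — total rises to 1291 (29 kg).
That's the maximum — no swap from here does better than 1291.

1291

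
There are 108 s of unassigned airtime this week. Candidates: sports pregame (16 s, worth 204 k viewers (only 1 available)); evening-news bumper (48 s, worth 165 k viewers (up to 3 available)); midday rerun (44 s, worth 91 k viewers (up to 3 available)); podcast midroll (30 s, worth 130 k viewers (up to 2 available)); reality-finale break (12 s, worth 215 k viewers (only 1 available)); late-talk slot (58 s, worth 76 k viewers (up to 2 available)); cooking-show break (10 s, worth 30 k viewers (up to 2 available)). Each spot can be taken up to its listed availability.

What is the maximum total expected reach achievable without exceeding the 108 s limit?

739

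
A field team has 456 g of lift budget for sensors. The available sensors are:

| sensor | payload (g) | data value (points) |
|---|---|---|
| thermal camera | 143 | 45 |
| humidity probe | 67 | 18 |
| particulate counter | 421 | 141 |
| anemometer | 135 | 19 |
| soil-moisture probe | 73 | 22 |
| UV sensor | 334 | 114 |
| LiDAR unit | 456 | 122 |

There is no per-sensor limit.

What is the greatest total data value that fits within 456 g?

141

Filling by ratio: soil-moisture probe + UV sensor for 136, with 49 g left unused.
The 407 g tied up in soil-moisture probe and UV sensor is better spent on particulate counter — total rises to 141 (421 g).
The spare 35 g is too small for any remaining sensor, and no exchange beats 141.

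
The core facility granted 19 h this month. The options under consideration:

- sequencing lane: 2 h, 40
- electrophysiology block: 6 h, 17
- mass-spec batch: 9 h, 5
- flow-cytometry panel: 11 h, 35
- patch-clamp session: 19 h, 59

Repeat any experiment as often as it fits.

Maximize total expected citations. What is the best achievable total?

360

By expected citations per h: sequencing lane 20.00, flow-cytometry panel 3.18, patch-clamp session 3.11 lead.
The ratio ordering already packs tightly: 9×sequencing lane, 18 h, 360.
Nothing else within 19 h beats 360.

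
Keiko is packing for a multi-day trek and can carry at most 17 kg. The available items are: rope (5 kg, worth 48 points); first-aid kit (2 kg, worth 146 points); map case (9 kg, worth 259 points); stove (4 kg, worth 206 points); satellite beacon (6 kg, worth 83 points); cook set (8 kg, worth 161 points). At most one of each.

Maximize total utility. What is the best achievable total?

611

Ranking by ratio (utility/kg): first-aid kit 73.00, stove 51.50, map case 28.78.
The ratio ordering already packs tightly: first-aid kit + map case + stove, 15 kg, 611.
Next best is first-aid kit + stove + cook set at 513 (14 kg) — short by 98.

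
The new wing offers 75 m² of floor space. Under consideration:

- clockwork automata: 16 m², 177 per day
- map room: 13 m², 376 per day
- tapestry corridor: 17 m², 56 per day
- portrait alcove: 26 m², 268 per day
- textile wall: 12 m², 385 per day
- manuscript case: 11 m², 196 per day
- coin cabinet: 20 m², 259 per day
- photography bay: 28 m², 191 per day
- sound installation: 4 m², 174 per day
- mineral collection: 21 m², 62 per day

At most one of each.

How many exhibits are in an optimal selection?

5

Optimal total is 1462.
One optimal bundle: map room + portrait alcove + textile wall + coin cabinet + sound installation (75 m²).
All optima have 5 exhibits.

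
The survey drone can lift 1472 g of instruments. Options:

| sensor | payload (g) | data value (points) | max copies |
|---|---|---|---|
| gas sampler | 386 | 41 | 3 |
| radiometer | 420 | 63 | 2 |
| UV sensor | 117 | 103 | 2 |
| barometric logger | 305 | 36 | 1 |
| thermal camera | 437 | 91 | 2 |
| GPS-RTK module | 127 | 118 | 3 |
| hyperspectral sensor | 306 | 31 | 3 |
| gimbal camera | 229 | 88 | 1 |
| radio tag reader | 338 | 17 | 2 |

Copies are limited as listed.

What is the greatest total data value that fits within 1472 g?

739

Density check — GPS-RTK module 0.93, UV sensor 0.88, gimbal camera 0.38 are the best per g.
Best packing: 2×UV sensor + thermal camera + 3×GPS-RTK module + gimbal camera — 1281 g, 739 total.
The spare 191 g is too small for any remaining sensor, and no exchange beats 739.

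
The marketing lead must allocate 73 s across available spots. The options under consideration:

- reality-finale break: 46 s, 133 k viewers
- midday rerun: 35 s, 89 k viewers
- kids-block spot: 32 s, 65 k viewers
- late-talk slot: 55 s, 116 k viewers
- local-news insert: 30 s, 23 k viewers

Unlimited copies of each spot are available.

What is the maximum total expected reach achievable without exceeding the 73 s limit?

Filling by ratio: reality-finale break for 133, with 27 s left unused.
Dropping reality-finale break frees 46 s; slotting in 2×midday rerun (70 s) lifts the total to 178 at 70 s.

178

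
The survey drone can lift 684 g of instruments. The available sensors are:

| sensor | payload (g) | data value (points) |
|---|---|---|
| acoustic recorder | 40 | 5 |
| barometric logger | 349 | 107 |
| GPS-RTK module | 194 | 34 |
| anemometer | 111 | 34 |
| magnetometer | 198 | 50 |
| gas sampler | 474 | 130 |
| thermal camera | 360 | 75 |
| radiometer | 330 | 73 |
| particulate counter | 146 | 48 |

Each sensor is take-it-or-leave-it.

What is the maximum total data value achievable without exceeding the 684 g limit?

Ranking by ratio (data value/g): particulate counter 0.33, barometric logger 0.31, anemometer 0.31, gas sampler 0.27.
Acoustic recorder + barometric logger + anemometer + particulate counter uses 646 of the 684 g and totals 194.
Runner-up barometric logger + anemometer + magnetometer tops out at 191.

194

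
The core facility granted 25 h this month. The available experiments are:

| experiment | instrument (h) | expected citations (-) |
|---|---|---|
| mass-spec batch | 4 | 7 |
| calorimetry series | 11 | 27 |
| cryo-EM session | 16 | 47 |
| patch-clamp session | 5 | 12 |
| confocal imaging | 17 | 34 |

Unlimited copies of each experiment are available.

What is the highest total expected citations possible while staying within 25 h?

Taking mass-spec batch + cryo-EM session + patch-clamp session: 25 h used, 66 in expected citations.
That's the maximum — no swap from here does better than 66.

66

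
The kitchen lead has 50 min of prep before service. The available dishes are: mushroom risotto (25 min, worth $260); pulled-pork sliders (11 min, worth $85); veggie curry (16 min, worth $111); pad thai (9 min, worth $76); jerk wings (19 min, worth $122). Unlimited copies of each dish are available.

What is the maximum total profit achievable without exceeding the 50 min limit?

Taking 2×mushroom risotto: 50 min used, 520 in profit.
Nothing else within 50 min beats 520.

520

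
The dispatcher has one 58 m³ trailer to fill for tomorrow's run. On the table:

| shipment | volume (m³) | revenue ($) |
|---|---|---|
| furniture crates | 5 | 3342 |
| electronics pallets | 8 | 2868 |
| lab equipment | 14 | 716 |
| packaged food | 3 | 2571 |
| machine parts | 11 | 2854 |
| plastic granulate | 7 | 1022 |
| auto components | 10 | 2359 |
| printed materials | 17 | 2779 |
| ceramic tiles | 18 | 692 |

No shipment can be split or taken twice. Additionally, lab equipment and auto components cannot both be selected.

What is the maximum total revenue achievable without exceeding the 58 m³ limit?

Taking furniture crates + electronics pallets + packaged food + machine parts + auto components + printed materials: 54 m³ used, 16773 in revenue.
Nothing else feasible within 58 m³ beats 16773.

16773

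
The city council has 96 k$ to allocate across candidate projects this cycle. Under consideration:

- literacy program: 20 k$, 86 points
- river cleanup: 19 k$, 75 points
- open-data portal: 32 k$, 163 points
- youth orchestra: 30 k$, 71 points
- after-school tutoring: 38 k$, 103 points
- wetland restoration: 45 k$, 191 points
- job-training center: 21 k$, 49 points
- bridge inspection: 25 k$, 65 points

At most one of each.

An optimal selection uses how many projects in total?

3

Best achievable projected impact is 429.
For example river cleanup + open-data portal + wetland restoration achieves it, using 96 k$.
Every optimal selection uses 3 projects.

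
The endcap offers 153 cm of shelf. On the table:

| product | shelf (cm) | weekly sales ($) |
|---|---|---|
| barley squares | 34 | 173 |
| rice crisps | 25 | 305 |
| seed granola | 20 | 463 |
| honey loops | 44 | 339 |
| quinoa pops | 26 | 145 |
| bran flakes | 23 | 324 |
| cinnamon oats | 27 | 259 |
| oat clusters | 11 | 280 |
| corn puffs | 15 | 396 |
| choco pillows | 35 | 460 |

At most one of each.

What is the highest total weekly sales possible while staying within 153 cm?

The ratio heuristic lands on rice crisps + seed granola + bran flakes + oat clusters + corn puffs + choco pillows (2228) but leaves 24 cm idle.
Replace rice crisps with honey loops: the trade gains 34 net, giving 2262 at 148 cm.
That's the maximum — no swap from here does better than 2262.

2262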